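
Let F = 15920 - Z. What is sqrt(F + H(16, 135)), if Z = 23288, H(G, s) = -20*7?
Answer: 2*I*sqrt(1877) ≈ 86.649*I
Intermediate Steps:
H(G, s) = -140
F = -7368 (F = 15920 - 1*23288 = 15920 - 23288 = -7368)
sqrt(F + H(16, 135)) = sqrt(-7368 - 140) = sqrt(-7508) = 2*I*sqrt(1877)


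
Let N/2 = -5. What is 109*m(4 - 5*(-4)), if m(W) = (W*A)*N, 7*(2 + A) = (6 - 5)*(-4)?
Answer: 470880/7 ≈ 67269.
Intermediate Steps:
N = -10 (N = 2*(-5) = -10)
A = -18/7 (A = -2 + ((6 - 5)*(-4))/7 = -2 + (1*(-4))/7 = -2 + (⅐)*(-4) = -2 - 4/7 = -18/7 ≈ -2.5714)
m(W) = 180*W/7 (m(W) = (W*(-18/7))*(-10) = -18*W/7*(-10) = 180*W/7)
109*m(4 - 5*(-4)) = 109*(180*(4 - 5*(-4))/7) = 109*(180*(4 + 20)/7) = 109*((180/7)*24) = 109*(4320/7) = 470880/7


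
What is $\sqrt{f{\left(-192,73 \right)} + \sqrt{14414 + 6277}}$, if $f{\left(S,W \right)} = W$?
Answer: $\sqrt{73 + 33 \sqrt{19}} \approx 14.726$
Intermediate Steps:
$\sqrt{f{\left(-192,73 \right)} + \sqrt{14414 + 6277}} = \sqrt{73 + \sqrt{14414 + 6277}} = \sqrt{73 + \sqrt{20691}} = \sqrt{73 + 33 \sqrt{19}}$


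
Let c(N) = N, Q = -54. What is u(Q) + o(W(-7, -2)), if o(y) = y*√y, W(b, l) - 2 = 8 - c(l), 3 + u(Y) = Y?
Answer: -57 + 24*√3 ≈ -15.431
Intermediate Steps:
u(Y) = -3 + Y
W(b, l) = 10 - l (W(b, l) = 2 + (8 - l) = 10 - l)
o(y) = y^(3/2)
u(Q) + o(W(-7, -2)) = (-3 - 54) + (10 - 1*(-2))^(3/2) = -57 + (10 + 2)^(3/2) = -57 + 12^(3/2) = -57 + 24*√3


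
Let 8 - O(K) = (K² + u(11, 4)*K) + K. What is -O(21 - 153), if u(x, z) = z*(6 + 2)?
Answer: 13060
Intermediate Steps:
u(x, z) = 8*z (u(x, z) = z*8 = 8*z)
O(K) = 8 - K² - 33*K (O(K) = 8 - ((K² + (8*4)*K) + K) = 8 - ((K² + 32*K) + K) = 8 - (K² + 33*K) = 8 + (-K² - 33*K) = 8 - K² - 33*K)
-O(21 - 153) = -(8 - (21 - 153)² - 33*(21 - 153)) = -(8 - 1*(-132)² - 33*(-132)) = -(8 - 1*17424 + 4356) = -(8 - 17424 + 4356) = -1*(-13060) = 13060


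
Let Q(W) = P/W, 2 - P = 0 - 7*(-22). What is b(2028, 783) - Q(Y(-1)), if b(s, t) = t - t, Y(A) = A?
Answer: -152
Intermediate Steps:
P = -152 (P = 2 - (0 - 7*(-22)) = 2 - (0 + 154) = 2 - 1*154 = 2 - 154 = -152)
b(s, t) = 0
Q(W) = -152/W
b(2028, 783) - Q(Y(-1)) = 0 - (-152)/(-1) = 0 - (-152)*(-1) = 0 - 1*152 = 0 - 152 = -152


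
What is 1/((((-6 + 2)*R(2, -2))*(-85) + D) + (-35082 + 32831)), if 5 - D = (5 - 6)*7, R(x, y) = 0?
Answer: -1/2239 ≈ -0.00044663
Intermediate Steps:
D = 12 (D = 5 - (5 - 6)*7 = 5 - (-1)*7 = 5 - 1*(-7) = 5 + 7 = 12)
1/((((-6 + 2)*R(2, -2))*(-85) + D) + (-35082 + 32831)) = 1/((((-6 + 2)*0)*(-85) + 12) + (-35082 + 32831)) = 1/((-4*0*(-85) + 12) - 2251) = 1/((0*(-85) + 12) - 2251) = 1/((0 + 12) - 2251) = 1/(12 - 2251) = 1/(-2239) = -1/2239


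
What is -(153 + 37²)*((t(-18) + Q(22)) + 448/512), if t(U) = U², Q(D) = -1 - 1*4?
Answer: -1947399/4 ≈ -4.8685e+5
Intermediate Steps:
Q(D) = -5 (Q(D) = -1 - 4 = -5)
-(153 + 37²)*((t(-18) + Q(22)) + 448/512) = -(153 + 37²)*(((-18)² - 5) + 448/512) = -(153 + 1369)*((324 - 5) + 448*(1/512)) = -1522*(319 + 7/8) = -1522*2559/8 = -1*1947399/4 = -1947399/4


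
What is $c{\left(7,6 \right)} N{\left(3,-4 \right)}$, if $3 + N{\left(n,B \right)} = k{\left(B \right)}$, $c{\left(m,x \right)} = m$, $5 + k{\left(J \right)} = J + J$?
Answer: $-112$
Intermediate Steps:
$k{\left(J \right)} = -5 + 2 J$ ($k{\left(J \right)} = -5 + \left(J + J\right) = -5 + 2 J$)
$N{\left(n,B \right)} = -8 + 2 B$ ($N{\left(n,B \right)} = -3 + \left(-5 + 2 B\right) = -8 + 2 B$)
$c{\left(7,6 \right)} N{\left(3,-4 \right)} = 7 \left(-8 + 2 \left(-4\right)\right) = 7 \left(-8 - 8\right) = 7 \left(-16\right) = -112$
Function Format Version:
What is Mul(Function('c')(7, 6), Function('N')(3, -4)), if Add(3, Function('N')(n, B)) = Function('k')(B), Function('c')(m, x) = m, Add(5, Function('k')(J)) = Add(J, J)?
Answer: -112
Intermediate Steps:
Function('k')(J) = Add(-5, Mul(2, J)) (Function('k')(J) = Add(-5, Add(J, J)) = Add(-5, Mul(2, J)))
Function('N')(n, B) = Add(-8, Mul(2, B)) (Function('N')(n, B) = Add(-3, Add(-5, Mul(2, B))) = Add(-8, Mul(2, B)))
Mul(Function('c')(7, 6), Function('N')(3, -4)) = Mul(7, Add(-8, Mul(2, -4))) = Mul(7, Add(-8, -8)) = Mul(7, -16) = -112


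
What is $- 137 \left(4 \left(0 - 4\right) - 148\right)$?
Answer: $22468$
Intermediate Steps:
$- 137 \left(4 \left(0 - 4\right) - 148\right) = - 137 \left(4 \left(-4\right) - 148\right) = - 137 \left(-16 - 148\right) = \left(-137\right) \left(-164\right) = 22468$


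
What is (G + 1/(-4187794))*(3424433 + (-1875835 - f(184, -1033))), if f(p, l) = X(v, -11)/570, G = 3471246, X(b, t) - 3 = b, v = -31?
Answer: 3207925507515327058706/596760645 ≈ 5.3756e+12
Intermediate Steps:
X(b, t) = 3 + b
f(p, l) = -14/285 (f(p, l) = (3 - 31)/570 = -28*1/570 = -14/285)
(G + 1/(-4187794))*(3424433 + (-1875835 - f(184, -1033))) = (3471246 + 1/(-4187794))*(3424433 + (-1875835 - 1*(-14/285))) = (3471246 - 1/4187794)*(3424433 + (-1875835 + 14/285)) = 14536863171323*(3424433 - 534612961/285)/4187794 = (14536863171323/4187794)*(441350444/285) = 3207925507515327058706/596760645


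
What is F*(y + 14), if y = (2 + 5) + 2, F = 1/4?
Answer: 23/4 ≈ 5.7500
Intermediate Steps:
F = 1/4 ≈ 0.25000
y = 9 (y = 7 + 2 = 9)
F*(y + 14) = (9 + 14)/4 = (1/4)*23 = 23/4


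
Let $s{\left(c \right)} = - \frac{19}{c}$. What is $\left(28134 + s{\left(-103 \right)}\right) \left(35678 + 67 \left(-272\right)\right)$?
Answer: $\frac{50578567734}{103} \approx 4.9105 \cdot 10^{8}$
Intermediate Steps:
$\left(28134 + s{\left(-103 \right)}\right) \left(35678 + 67 \left(-272\right)\right) = \left(28134 - \frac{19}{-103}\right) \left(35678 + 67 \left(-272\right)\right) = \left(28134 - - \frac{19}{103}\right) \left(35678 - 18224\right) = \left(28134 + \frac{19}{103}\right) 17454 = \frac{2897821}{103} \cdot 17454 = \frac{50578567734}{103}$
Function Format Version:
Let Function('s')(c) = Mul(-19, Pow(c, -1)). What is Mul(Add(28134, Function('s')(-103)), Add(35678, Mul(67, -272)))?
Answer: Rational(50578567734, 103) ≈ 4.9105e+8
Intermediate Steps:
Mul(Add(28134, Function('s')(-103)), Add(35678, Mul(67, -272))) = Mul(Add(28134, Mul(-19, Pow(-103, -1))), Add(35678, Mul(67, -272))) = Mul(Add(28134, Mul(-19, Rational(-1, 103))), Add(35678, -18224)) = Mul(Add(28134, Rational(19, 103)), 17454) = Mul(Rational(2897821, 103), 17454) = Rational(50578567734, 103)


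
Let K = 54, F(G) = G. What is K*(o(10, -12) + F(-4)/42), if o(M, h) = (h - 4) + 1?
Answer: -5706/7 ≈ -815.14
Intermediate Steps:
o(M, h) = -3 + h (o(M, h) = (-4 + h) + 1 = -3 + h)
K*(o(10, -12) + F(-4)/42) = 54*((-3 - 12) - 4/42) = 54*(-15 - 4*1/42) = 54*(-15 - 2/21) = 54*(-317/21) = -5706/7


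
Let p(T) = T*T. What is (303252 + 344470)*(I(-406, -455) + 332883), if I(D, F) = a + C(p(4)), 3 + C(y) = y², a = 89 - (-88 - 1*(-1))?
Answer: 215893515264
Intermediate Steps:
p(T) = T²
a = 176 (a = 89 - (-88 + 1) = 89 - 1*(-87) = 89 + 87 = 176)
C(y) = -3 + y²
I(D, F) = 429 (I(D, F) = 176 + (-3 + (4²)²) = 176 + (-3 + 16²) = 176 + (-3 + 256) = 176 + 253 = 429)
(303252 + 344470)*(I(-406, -455) + 332883) = (303252 + 344470)*(429 + 332883) = 647722*333312 = 215893515264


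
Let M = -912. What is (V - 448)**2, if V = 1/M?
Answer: 166935164929/831744 ≈ 2.0071e+5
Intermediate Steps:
V = -1/912 (V = 1/(-912) = -1/912 ≈ -0.0010965)
(V - 448)**2 = (-1/912 - 448)**2 = (-408577/912)**2 = 166935164929/831744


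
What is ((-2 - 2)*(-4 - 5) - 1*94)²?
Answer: 3364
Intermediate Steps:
((-2 - 2)*(-4 - 5) - 1*94)² = (-4*(-9) - 94)² = (36 - 94)² = (-58)² = 3364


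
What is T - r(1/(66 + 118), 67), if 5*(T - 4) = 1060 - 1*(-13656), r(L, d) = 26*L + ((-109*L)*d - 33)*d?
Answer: 7191919/920 ≈ 7817.3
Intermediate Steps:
r(L, d) = 26*L + d*(-33 - 109*L*d) (r(L, d) = 26*L + (-109*L*d - 33)*d = 26*L + (-33 - 109*L*d)*d = 26*L + d*(-33 - 109*L*d))
T = 14736/5 (T = 4 + (1060 - 1*(-13656))/5 = 4 + (1060 + 13656)/5 = 4 + (⅕)*14716 = 4 + 14716/5 = 14736/5 ≈ 2947.2)
T - r(1/(66 + 118), 67) = 14736/5 - (-33*67 + 26/(66 + 118) - 109*67²/(66 + 118)) = 14736/5 - (-2211 + 26/184 - 109*4489/184) = 14736/5 - (-2211 + 26*(1/184) - 109*1/184*4489) = 14736/5 - (-2211 + 13/92 - 489301/184) = 14736/5 - 1*(-896099/184) = 14736/5 + 896099/184 = 7191919/920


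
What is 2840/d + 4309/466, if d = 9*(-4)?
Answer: -292079/4194 ≈ -69.642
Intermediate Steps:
d = -36
2840/d + 4309/466 = 2840/(-36) + 4309/466 = 2840*(-1/36) + 4309*(1/466) = -710/9 + 4309/466 = -292079/4194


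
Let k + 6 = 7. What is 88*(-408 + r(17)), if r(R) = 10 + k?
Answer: -34936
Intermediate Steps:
k = 1 (k = -6 + 7 = 1)
r(R) = 11 (r(R) = 10 + 1 = 11)
88*(-408 + r(17)) = 88*(-408 + 11) = 88*(-397) = -34936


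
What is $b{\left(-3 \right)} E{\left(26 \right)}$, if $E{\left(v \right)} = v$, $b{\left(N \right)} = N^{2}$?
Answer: $234$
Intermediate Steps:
$b{\left(-3 \right)} E{\left(26 \right)} = \left(-3\right)^{2} \cdot 26 = 9 \cdot 26 = 234$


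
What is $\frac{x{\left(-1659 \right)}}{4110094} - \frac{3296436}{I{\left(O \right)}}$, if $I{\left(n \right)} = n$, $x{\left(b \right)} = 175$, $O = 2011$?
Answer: $- \frac{13548661473059}{8265399034} \approx -1639.2$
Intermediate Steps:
$\frac{x{\left(-1659 \right)}}{4110094} - \frac{3296436}{I{\left(O \right)}} = \frac{175}{4110094} - \frac{3296436}{2011} = - \frac{13548661473059}{8265399034}$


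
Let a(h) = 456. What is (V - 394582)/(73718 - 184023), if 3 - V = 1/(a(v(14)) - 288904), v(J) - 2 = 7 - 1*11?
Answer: 113815523391/31817256640 ≈ 3.5772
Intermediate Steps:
v(J) = -2 (v(J) = 2 + (7 - 1*11) = 2 + (7 - 11) = 2 - 4 = -2)
V = 865345/288448 (V = 3 - 1/(456 - 288904) = 3 - 1/(-288448) = 3 - 1*(-1/288448) = 3 + 1/288448 = 865345/288448 ≈ 3.0000)
(V - 394582)/(73718 - 184023) = (865345/288448 - 394582)/(73718 - 184023) = -113815523391/288448/(-110305) = -113815523391/288448*(-1/110305) = 113815523391/31817256640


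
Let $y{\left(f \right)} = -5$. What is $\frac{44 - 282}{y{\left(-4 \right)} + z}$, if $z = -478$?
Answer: $\frac{34}{69} \approx 0.49275$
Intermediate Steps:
$\frac{44 - 282}{y{\left(-4 \right)} + z} = \frac{44 - 282}{-5 - 478} = - \frac{238}{-483} = \left(-238\right) \left(- \frac{1}{483}\right) = \frac{34}{69}$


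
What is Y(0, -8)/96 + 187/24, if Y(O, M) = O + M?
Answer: 185/24 ≈ 7.7083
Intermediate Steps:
Y(O, M) = M + O
Y(0, -8)/96 + 187/24 = (-8 + 0)/96 + 187/24 = -8*1/96 + 187*(1/24) = -1/12 + 187/24 = 185/24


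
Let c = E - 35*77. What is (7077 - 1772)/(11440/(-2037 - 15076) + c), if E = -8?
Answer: -90784465/46267879 ≈ -1.9621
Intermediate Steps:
c = -2703 (c = -8 - 35*77 = -8 - 2695 = -2703)
(7077 - 1772)/(11440/(-2037 - 15076) + c) = (7077 - 1772)/(11440/(-2037 - 15076) - 2703) = 5305/(11440/(-17113) - 2703) = 5305/(11440*(-1/17113) - 2703) = 5305/(-11440/17113 - 2703) = 5305/(-46267879/17113) = 5305*(-17113/46267879) = -90784465/46267879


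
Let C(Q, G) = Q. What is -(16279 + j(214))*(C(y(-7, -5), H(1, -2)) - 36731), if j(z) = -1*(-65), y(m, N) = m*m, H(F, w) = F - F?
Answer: 599530608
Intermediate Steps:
H(F, w) = 0
y(m, N) = m²
j(z) = 65
-(16279 + j(214))*(C(y(-7, -5), H(1, -2)) - 36731) = -(16279 + 65)*((-7)² - 36731) = -16344*(49 - 36731) = -16344*(-36682) = -1*(-599530608) = 599530608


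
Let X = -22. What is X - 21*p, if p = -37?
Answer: 755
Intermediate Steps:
X - 21*p = -22 - 21*(-37) = -22 + 777 = 755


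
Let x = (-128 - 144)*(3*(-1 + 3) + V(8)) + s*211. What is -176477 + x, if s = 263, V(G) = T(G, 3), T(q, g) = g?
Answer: -123432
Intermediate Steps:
V(G) = 3
x = 53045 (x = (-128 - 144)*(3*(-1 + 3) + 3) + 263*211 = -272*(3*2 + 3) + 55493 = -272*(6 + 3) + 55493 = -272*9 + 55493 = -2448 + 55493 = 53045)
-176477 + x = -176477 + 53045 = -123432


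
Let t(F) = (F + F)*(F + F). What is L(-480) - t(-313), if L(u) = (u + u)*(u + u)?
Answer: 529724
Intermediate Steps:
L(u) = 4*u**2 (L(u) = (2*u)*(2*u) = 4*u**2)
t(F) = 4*F**2 (t(F) = (2*F)*(2*F) = 4*F**2)
L(-480) - t(-313) = 4*(-480)**2 - 4*(-313)**2 = 4*230400 - 4*97969 = 921600 - 1*391876 = 921600 - 391876 = 529724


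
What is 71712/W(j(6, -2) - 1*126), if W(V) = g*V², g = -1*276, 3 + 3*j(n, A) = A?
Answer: -53784/3373847 ≈ -0.015941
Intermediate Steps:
j(n, A) = -1 + A/3
g = -276
W(V) = -276*V²
71712/W(j(6, -2) - 1*126) = 71712/((-276*((-1 + (⅓)*(-2)) - 1*126)²)) = 71712/((-276*((-1 - ⅔) - 126)²)) = 71712/((-276*(-5/3 - 126)²)) = 71712/((-276*(-383/3)²)) = 71712/((-276*146689/9)) = 71712/(-13495388/3) = 71712*(-3/13495388) = -53784/3373847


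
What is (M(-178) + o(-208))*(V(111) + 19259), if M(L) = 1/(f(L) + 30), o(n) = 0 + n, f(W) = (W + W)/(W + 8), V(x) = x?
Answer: -5494678215/1364 ≈ -4.0284e+6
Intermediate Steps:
f(W) = 2*W/(8 + W) (f(W) = (2*W)/(8 + W) = 2*W/(8 + W))
o(n) = n
M(L) = 1/(30 + 2*L/(8 + L)) (M(L) = 1/(2*L/(8 + L) + 30) = 1/(30 + 2*L/(8 + L)))
(M(-178) + o(-208))*(V(111) + 19259) = ((8 - 178)/(16*(15 + 2*(-178))) - 208)*(111 + 19259) = ((1/16)*(-170)/(15 - 356) - 208)*19370 = ((1/16)*(-170)/(-341) - 208)*19370 = ((1/16)*(-1/341)*(-170) - 208)*19370 = (85/2728 - 208)*19370 = -567339/2728*19370 = -5494678215/1364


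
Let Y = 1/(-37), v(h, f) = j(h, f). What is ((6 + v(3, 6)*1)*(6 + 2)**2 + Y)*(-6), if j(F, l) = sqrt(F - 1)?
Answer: -85242/37 - 384*sqrt(2) ≈ -2846.9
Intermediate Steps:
j(F, l) = sqrt(-1 + F)
v(h, f) = sqrt(-1 + h)
Y = -1/37 ≈ -0.027027
((6 + v(3, 6)*1)*(6 + 2)**2 + Y)*(-6) = ((6 + sqrt(-1 + 3)*1)*(6 + 2)**2 - 1/37)*(-6) = ((6 + sqrt(2)*1)*8**2 - 1/37)*(-6) = ((6 + sqrt(2))*64 - 1/37)*(-6) = ((384 + 64*sqrt(2)) - 1/37)*(-6) = (14207/37 + 64*sqrt(2))*(-6) = -85242/37 - 384*sqrt(2)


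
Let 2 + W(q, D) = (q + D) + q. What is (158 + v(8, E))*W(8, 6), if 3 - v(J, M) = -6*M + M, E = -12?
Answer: 2020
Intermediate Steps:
v(J, M) = 3 + 5*M (v(J, M) = 3 - (-6*M + M) = 3 - (-5)*M = 3 + 5*M)
W(q, D) = -2 + D + 2*q (W(q, D) = -2 + ((q + D) + q) = -2 + ((D + q) + q) = -2 + (D + 2*q) = -2 + D + 2*q)
(158 + v(8, E))*W(8, 6) = (158 + (3 + 5*(-12)))*(-2 + 6 + 2*8) = (158 + (3 - 60))*(-2 + 6 + 16) = (158 - 57)*20 = 101*20 = 2020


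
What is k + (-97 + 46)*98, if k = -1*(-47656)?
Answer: 42658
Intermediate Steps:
k = 47656
k + (-97 + 46)*98 = 47656 + (-97 + 46)*98 = 47656 - 51*98 = 47656 - 4998 = 42658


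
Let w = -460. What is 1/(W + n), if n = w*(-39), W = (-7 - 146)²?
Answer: 1/41349 ≈ 2.4184e-5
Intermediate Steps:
W = 23409 (W = (-153)² = 23409)
n = 17940 (n = -460*(-39) = 17940)
1/(W + n) = 1/(23409 + 17940) = 1/41349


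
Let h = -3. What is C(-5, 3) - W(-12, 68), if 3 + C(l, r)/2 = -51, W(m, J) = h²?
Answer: -117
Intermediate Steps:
W(m, J) = 9 (W(m, J) = (-3)² = 9)
C(l, r) = -108 (C(l, r) = -6 + 2*(-51) = -6 - 102 = -108)
C(-5, 3) - W(-12, 68) = -108 - 1*9 = -108 - 9 = -117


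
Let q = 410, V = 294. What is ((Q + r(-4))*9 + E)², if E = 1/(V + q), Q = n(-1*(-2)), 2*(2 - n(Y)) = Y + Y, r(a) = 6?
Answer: 1445292289/495616 ≈ 2916.2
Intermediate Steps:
n(Y) = 2 - Y (n(Y) = 2 - (Y + Y)/2 = 2 - Y)
Q = 0 (Q = 2 - (-1)*(-2) = 2 - 1*2 = 2 - 2 = 0)
E = 1/704 (E = 1/(294 + 410) = 1/704 ≈ 0.0014205)
((Q + r(-4))*9 + E)² = ((0 + 6)*9 + 1/704)² = (6*9 + 1/704)² = (54 + 1/704)² = (38017/704)² = 1445292289/495616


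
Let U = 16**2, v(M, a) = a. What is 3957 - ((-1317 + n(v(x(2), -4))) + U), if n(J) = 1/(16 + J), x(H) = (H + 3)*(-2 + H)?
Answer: 60215/12 ≈ 5017.9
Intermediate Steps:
x(H) = (-2 + H)*(3 + H) (x(H) = (3 + H)*(-2 + H) = (-2 + H)*(3 + H))
U = 256
3957 - ((-1317 + n(v(x(2), -4))) + U) = 3957 - ((-1317 + 1/(16 - 4)) + 256) = 3957 - ((-1317 + 1/12) + 256) = 3957 - (-15803/12 + 256) = 3957 - 1*(-12731/12) = 3957 + 12731/12 = 60215/12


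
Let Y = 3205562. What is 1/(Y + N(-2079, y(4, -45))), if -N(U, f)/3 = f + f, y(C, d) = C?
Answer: 1/3205538 ≈ 3.1196e-7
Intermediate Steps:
N(U, f) = -6*f (N(U, f) = -3*(f + f) = -6*f)
1/(Y + N(-2079, y(4, -45))) = 1/(3205562 - 6*4) = 1/(3205562 - 24) = 1/3205538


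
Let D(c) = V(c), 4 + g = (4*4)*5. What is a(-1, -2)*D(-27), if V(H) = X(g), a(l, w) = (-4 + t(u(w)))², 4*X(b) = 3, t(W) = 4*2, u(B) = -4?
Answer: 12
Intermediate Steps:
g = 76 (g = -4 + (4*4)*5 = -4 + 16*5 = -4 + 80 = 76)
t(W) = 8
X(b) = ¾ (X(b) = (¼)*3 = ¾)
a(l, w) = 16 (a(l, w) = (-4 + 8)² = 4² = 16)
V(H) = ¾
D(c) = ¾
a(-1, -2)*D(-27) = 16*(¾) = 12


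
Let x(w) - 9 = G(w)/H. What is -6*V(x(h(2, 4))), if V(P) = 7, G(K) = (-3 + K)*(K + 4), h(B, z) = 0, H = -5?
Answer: -42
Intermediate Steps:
G(K) = (-3 + K)*(4 + K)
x(w) = 57/5 - w/5 - w²/5 (x(w) = 9 + (-12 + w + w²)/(-5) = 9 + (-12 + w + w²)*(-⅕) = 9 + (12/5 - w/5 - w²/5) = 57/5 - w/5 - w²/5)
-6*V(x(h(2, 4))) = -6*7 = -42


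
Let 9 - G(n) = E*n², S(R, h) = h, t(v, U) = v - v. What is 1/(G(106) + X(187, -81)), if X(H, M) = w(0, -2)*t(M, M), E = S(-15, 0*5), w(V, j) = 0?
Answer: ⅑ ≈ 0.11111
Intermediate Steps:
t(v, U) = 0
E = 0 (E = 0*5 = 0)
X(H, M) = 0 (X(H, M) = 0*0 = 0)
G(n) = 9 (G(n) = 9 - 0*n² = 9 - 1*0 = 9 + 0 = 9)
1/(G(106) + X(187, -81)) = 1/(9 + 0) = 1/9 = ⅑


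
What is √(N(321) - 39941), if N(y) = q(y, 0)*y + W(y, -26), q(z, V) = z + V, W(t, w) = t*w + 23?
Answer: 31*√57 ≈ 234.04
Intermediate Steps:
W(t, w) = 23 + t*w
q(z, V) = V + z
N(y) = 23 + y² - 26*y (N(y) = (0 + y)*y + (23 + y*(-26)) = y*y + (23 - 26*y) = y² + (23 - 26*y) = 23 + y² - 26*y)
√(N(321) - 39941) = √((23 + 321² - 26*321) - 39941) = √((23 + 103041 - 8346) - 39941) = √(94718 - 39941) = √54777 = 31*√57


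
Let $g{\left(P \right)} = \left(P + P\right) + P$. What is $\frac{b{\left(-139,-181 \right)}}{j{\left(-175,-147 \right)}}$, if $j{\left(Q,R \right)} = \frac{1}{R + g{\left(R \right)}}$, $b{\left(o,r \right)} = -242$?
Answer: $142296$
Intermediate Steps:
$g{\left(P \right)} = 3 P$ ($g{\left(P \right)} = 2 P + P = 3 P$)
$j{\left(Q,R \right)} = \frac{1}{4 R}$ ($j{\left(Q,R \right)} = \frac{1}{R + 3 R} = \frac{1}{4 R}$)
$\frac{b{\left(-139,-181 \right)}}{j{\left(-175,-147 \right)}} = - \frac{242}{\frac{1}{4} \frac{1}{-147}} = - \frac{242}{\frac{1}{4} \left(- \frac{1}{147}\right)} = - \frac{242}{- \frac{1}{588}} = \left(-242\right) \left(-588\right) = 142296$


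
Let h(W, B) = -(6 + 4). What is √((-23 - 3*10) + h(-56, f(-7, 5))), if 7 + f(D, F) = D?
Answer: 3*I*√7 ≈ 7.9373*I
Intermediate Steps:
f(D, F) = -7 + D
h(W, B) = -10 (h(W, B) = -1*10 = -10)
√((-23 - 3*10) + h(-56, f(-7, 5))) = √((-23 - 3*10) - 10) = √((-23 - 30) - 10) = √(-53 - 10) = √(-63) = 3*I*√7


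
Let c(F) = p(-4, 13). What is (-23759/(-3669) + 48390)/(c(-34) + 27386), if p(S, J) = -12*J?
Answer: 25366667/14272410 ≈ 1.7773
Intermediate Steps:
c(F) = -156 (c(F) = -12*13 = -156)
(-23759/(-3669) + 48390)/(c(-34) + 27386) = (-23759/(-3669) + 48390)/(-156 + 27386) = (-23759*(-1/3669) + 48390)/27230 = (23759/3669 + 48390)*(1/27230) = (177566669/3669)*(1/27230) = 25366667/14272410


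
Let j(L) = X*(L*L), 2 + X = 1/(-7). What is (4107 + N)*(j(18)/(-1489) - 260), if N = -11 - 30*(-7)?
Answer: -11648246720/10423 ≈ -1.1176e+6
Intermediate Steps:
X = -15/7 (X = -2 + 1/(-7) = -2 - 1/7 = -15/7 ≈ -2.1429)
N = 199 (N = -11 + 210 = 199)
j(L) = -15*L**2/7 (j(L) = -15*L*L/7 = -15*L**2/7)
(4107 + N)*(j(18)/(-1489) - 260) = (4107 + 199)*(-15/7*18**2/(-1489) - 260) = 4306*(-15/7*324*(-1/1489) - 260) = 4306*(-4860/7*(-1/1489) - 260) = 4306*(4860/10423 - 260) = 4306*(-2705120/10423) = -11648246720/10423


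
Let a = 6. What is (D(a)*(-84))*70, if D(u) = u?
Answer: -35280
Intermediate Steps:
(D(a)*(-84))*70 = (6*(-84))*70 = -504*70 = -35280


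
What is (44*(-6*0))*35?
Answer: 0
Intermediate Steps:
(44*(-6*0))*35 = (44*0)*35 = 0*35 = 0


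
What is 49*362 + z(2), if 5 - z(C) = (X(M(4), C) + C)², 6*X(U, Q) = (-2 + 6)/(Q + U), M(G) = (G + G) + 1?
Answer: 19317503/1089 ≈ 17739.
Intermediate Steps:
M(G) = 1 + 2*G (M(G) = 2*G + 1 = 1 + 2*G)
X(U, Q) = 2/(3*(Q + U)) (X(U, Q) = ((-2 + 6)/(Q + U))/6 = (4/(Q + U))/6 = 2/(3*(Q + U)))
z(C) = 5 - (C + 2/(3*(9 + C)))² (z(C) = 5 - (2/(3*(C + (1 + 2*4))) + C)² = 5 - (2/(3*(C + (1 + 8))) + C)² = 5 - (2/(3*(C + 9)) + C)² = 5 - (2/(3*(9 + C)) + C)² = 5 - (C + 2/(3*(9 + C)))²)
49*362 + z(2) = 49*362 + (5 - (2 + 2/(3*(9 + 2)))²) = 17738 + (5 - (2 + (⅔)/11)²) = 17738 + (5 - (2 + (⅔)*(1/11))²) = 17738 + (5 - (2 + 2/33)²) = 17738 + (5 - (68/33)²) = 17738 + (5 - 1*4624/1089) = 17738 + (5 - 4624/1089) = 17738 + 821/1089 = 19317503/1089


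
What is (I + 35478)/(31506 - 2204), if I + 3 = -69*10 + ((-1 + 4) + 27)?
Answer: 34815/29302 ≈ 1.1881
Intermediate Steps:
I = -663 (I = -3 + (-69*10 + ((-1 + 4) + 27)) = -3 + (-690 + (3 + 27)) = -3 + (-690 + 30) = -3 - 660 = -663)
(I + 35478)/(31506 - 2204) = (-663 + 35478)/(31506 - 2204) = 34815/29302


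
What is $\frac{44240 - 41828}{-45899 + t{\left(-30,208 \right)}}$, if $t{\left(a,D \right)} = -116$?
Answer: $- \frac{2412}{46015} \approx -0.052418$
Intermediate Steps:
$\frac{44240 - 41828}{-45899 + t{\left(-30,208 \right)}} = \frac{44240 - 41828}{-45899 - 116} = \frac{2412}{-46015} = 2412 \left(- \frac{1}{46015}\right) = - \frac{2412}{46015}$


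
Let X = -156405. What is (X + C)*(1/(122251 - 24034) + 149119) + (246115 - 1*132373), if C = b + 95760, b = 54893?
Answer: -84232740381634/98217 ≈ -8.5762e+8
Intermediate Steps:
C = 150653 (C = 54893 + 95760 = 150653)
(X + C)*(1/(122251 - 24034) + 149119) + (246115 - 1*132373) = (-156405 + 150653)*(1/(122251 - 24034) + 149119) + (246115 - 1*132373) = -5752*(1/98217 + 149119) + (246115 - 132373) = -5752*(1/98217 + 149119) + 113742 = -5752*14646020824/98217 + 113742 = -84243911779648/98217 + 113742 = -84232740381634/98217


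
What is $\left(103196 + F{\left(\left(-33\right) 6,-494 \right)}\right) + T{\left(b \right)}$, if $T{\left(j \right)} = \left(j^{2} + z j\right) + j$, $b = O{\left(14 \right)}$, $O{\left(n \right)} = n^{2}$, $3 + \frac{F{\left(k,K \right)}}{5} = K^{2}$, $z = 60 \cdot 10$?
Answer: $1479573$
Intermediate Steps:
$z = 600$
$F{\left(k,K \right)} = -15 + 5 K^{2}$
$b = 196$ ($b = 14^{2} = 196$)
$T{\left(j \right)} = j^{2} + 601 j$ ($T{\left(j \right)} = \left(j^{2} + 600 j\right) + j = j^{2} + 601 j$)
$\left(103196 + F{\left(\left(-33\right) 6,-494 \right)}\right) + T{\left(b \right)} = \left(103196 - \left(15 - 5 \left(-494\right)^{2}\right)\right) + 196 \left(601 + 196\right) = \left(103196 + \left(-15 + 5 \cdot 244036\right)\right) + 196 \cdot 797 = \left(103196 + \left(-15 + 1220180\right)\right) + 156212 = \left(103196 + 1220165\right) + 156212 = 1323361 + 156212 = 1479573$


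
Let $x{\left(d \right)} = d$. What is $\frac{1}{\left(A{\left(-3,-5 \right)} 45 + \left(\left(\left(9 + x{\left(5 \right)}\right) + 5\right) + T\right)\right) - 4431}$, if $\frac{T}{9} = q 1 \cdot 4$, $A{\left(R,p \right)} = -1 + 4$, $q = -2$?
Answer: $- \frac{1}{4349} \approx -0.00022994$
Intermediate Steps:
$A{\left(R,p \right)} = 3$
$T = -72$ ($T = 9 \left(-2\right) 1 \cdot 4 = 9 \left(\left(-2\right) 4\right) = 9 \left(-8\right) = -72$)
$\frac{1}{\left(A{\left(-3,-5 \right)} 45 + \left(\left(\left(9 + x{\left(5 \right)}\right) + 5\right) + T\right)\right) - 4431} = \frac{1}{\left(3 \cdot 45 + \left(\left(\left(9 + 5\right) + 5\right) - 72\right)\right) - 4431} = \frac{1}{\left(135 + \left(\left(14 + 5\right) - 72\right)\right) - 4431} = \frac{1}{\left(135 + \left(19 - 72\right)\right) - 4431} = \frac{1}{\left(135 - 53\right) - 4431} = \frac{1}{82 - 4431} = \frac{1}{-4349} = - \frac{1}{4349}$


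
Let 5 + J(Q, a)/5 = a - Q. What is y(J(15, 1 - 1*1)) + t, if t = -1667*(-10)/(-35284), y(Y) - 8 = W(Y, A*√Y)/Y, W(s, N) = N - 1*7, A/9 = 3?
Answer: 6701797/882100 - 27*I/10 ≈ 7.5975 - 2.7*I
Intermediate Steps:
A = 27 (A = 9*3 = 27)
W(s, N) = -7 + N (W(s, N) = N - 7 = -7 + N)
J(Q, a) = -25 - 5*Q + 5*a (J(Q, a) = -25 + 5*(a - Q) = -25 + (-5*Q + 5*a) = -25 - 5*Q + 5*a)
y(Y) = 8 + (-7 + 27*√Y)/Y
t = -8335/17642 (t = 16670*(-1/35284) = -8335/17642 ≈ -0.47245)
y(J(15, 1 - 1*1)) + t = (8 - 7/(-25 - 5*15 + 5*(1 - 1*1)) + 27/√(-25 - 5*15 + 5*(1 - 1*1))) - 8335/17642 = (8 - 7/(-25 - 75 + 5*(1 - 1)) + 27/√(-25 - 75 + 5*(1 - 1))) - 8335/17642 = (8 - 7/(-25 - 75 + 5*0) + 27/√(-25 - 75 + 5*0)) - 8335/17642 = (8 - 7/(-25 - 75 + 0) + 27/√(-25 - 75 + 0)) - 8335/17642 = (8 - 7/(-100) + 27/√(-100)) - 8335/17642 = (8 - 7*(-1/100) + 27*(-I/10)) - 8335/17642 = (8 + 7/100 - 27*I/10) - 8335/17642 = (807/100 - 27*I/10) - 8335/17642 = 6701797/882100 - 27*I/10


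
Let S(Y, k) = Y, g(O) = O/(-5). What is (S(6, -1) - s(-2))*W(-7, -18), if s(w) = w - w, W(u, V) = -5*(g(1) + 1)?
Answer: -24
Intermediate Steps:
g(O) = -O/5 (g(O) = O*(-⅕) = -O/5)
W(u, V) = -4 (W(u, V) = -5*(-⅕*1 + 1) = -5*(-⅕ + 1) = -5*⅘ = -4)
s(w) = 0
(S(6, -1) - s(-2))*W(-7, -18) = (6 - 1*0)*(-4) = (6 + 0)*(-4) = 6*(-4) = -24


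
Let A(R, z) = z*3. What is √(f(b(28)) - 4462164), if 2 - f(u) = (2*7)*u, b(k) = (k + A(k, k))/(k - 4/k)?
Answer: I*√169675850370/195 ≈ 2112.4*I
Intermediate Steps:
A(R, z) = 3*z
b(k) = 4*k/(k - 4/k) (b(k) = (k + 3*k)/(k - 4/k) = (4*k)/(k - 4/k) = 4*k/(k - 4/k))
f(u) = 2 - 14*u (f(u) = 2 - 2*7*u = 2 - 14*u)
√(f(b(28)) - 4462164) = √((2 - 56*28²/(-4 + 28²)) - 4462164) = √((2 - 56*784/(-4 + 784)) - 4462164) = √((2 - 56*784/780) - 4462164) = √((2 - 14*784/195) - 4462164) = √((2 - 10976/195) - 4462164) = √(-10586/195 - 4462164) = √(-870132566/195) = I*√169675850370/195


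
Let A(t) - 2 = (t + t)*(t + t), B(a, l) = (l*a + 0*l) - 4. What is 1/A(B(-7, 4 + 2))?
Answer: 1/8466 ≈ 0.00011812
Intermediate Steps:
B(a, l) = -4 + a*l (B(a, l) = (a*l + 0) - 4 = a*l - 4 = -4 + a*l)
A(t) = 2 + 4*t**2 (A(t) = 2 + (t + t)*(t + t) = 2 + (2*t)*(2*t) = 2 + 4*t**2)
1/A(B(-7, 4 + 2)) = 1/(2 + 4*(-4 - 7*(4 + 2))**2) = 1/(2 + 4*(-4 - 7*6)**2) = 1/(2 + 4*(-4 - 42)**2) = 1/(2 + 4*(-46)**2) = 1/(2 + 4*2116) = 1/(2 + 8464) = 1/8466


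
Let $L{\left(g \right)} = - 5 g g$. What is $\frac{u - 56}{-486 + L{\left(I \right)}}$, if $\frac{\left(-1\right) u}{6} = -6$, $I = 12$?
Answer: $\frac{10}{603} \approx 0.016584$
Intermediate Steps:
$L{\left(g \right)} = - 5 g^{2}$
$u = 36$ ($u = \left(-6\right) \left(-6\right) = 36$)
$\frac{u - 56}{-486 + L{\left(I \right)}} = \frac{36 - 56}{-486 - 5 \cdot 12^{2}} = - \frac{20}{-486 - 720} = - \frac{20}{-1206} = \left(-20\right) \left(- \frac{1}{1206}\right) = \frac{10}{603}$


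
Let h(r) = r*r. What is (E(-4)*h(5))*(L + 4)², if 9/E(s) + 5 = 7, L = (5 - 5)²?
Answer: 1800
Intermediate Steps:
L = 0 (L = 0² = 0)
E(s) = 9/2 (E(s) = 9/(-5 + 7) = 9/2)
h(r) = r²
(E(-4)*h(5))*(L + 4)² = ((9/2)*5²)*(0 + 4)² = ((9/2)*25)*4² = (225/2)*16 = 1800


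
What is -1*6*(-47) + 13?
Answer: 295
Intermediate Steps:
-1*6*(-47) + 13 = -6*(-47) + 13 = 282 + 13 = 295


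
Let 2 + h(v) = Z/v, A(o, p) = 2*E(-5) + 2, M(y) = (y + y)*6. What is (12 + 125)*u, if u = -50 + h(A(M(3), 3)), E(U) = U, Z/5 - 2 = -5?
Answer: -54937/8 ≈ -6867.1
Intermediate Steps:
Z = -15 (Z = 10 + 5*(-5) = 10 - 25 = -15)
M(y) = 12*y (M(y) = (2*y)*6 = 12*y)
A(o, p) = -8 (A(o, p) = 2*(-5) + 2 = -10 + 2 = -8)
h(v) = -2 - 15/v
u = -401/8 (u = -50 + (-2 - 15/(-8)) = -50 + (-2 - 15*(-⅛)) = -50 + (-2 + 15/8) = -50 - ⅛ = -401/8 ≈ -50.125)
(12 + 125)*u = (12 + 125)*(-401/8) = 137*(-401/8) = -54937/8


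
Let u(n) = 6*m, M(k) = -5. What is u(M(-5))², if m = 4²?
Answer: 9216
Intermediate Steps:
m = 16
u(n) = 96 (u(n) = 6*16 = 96)
u(M(-5))² = 96² = 9216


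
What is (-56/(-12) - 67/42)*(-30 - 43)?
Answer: -3139/14 ≈ -224.21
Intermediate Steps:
(-56/(-12) - 67/42)*(-30 - 43) = (-56*(-1/12) - 67*1/42)*(-73) = (14/3 - 67/42)*(-73) = (43/14)*(-73) = -3139/14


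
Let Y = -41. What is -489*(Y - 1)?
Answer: 20538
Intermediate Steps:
-489*(Y - 1) = -489*(-41 - 1) = -489*(-42) = 20538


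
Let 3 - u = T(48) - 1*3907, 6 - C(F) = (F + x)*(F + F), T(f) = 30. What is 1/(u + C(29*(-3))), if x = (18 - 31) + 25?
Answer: -1/9164 ≈ -0.00010912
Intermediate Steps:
x = 12 (x = -13 + 25 = 12)
C(F) = 6 - 2*F*(12 + F) (C(F) = 6 - (F + 12)*(F + F) = 6 - (12 + F)*2*F = 6 - 2*F*(12 + F))
u = 3880 (u = 3 - (30 - 1*3907) = 3 - (30 - 3907) = 3 - 1*(-3877) = 3 + 3877 = 3880)
1/(u + C(29*(-3))) = 1/(3880 + (6 - 696*(-3) - 2*(29*(-3))**2)) = 1/(3880 + (6 - 24*(-87) - 2*(-87)**2)) = 1/(3880 + (6 + 2088 - 2*7569)) = 1/(3880 + (6 + 2088 - 15138)) = 1/(3880 - 13044) = 1/(-9164) = -1/9164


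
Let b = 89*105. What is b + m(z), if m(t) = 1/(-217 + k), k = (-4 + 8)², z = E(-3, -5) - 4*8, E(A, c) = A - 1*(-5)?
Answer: 1878344/201 ≈ 9345.0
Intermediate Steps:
E(A, c) = 5 + A (E(A, c) = A + 5 = 5 + A)
z = -30 (z = (5 - 3) - 4*8 = 2 - 32 = -30)
k = 16 (k = 4² = 16)
m(t) = -1/201 (m(t) = 1/(-217 + 16) = 1/(-201) = -1/201)
b = 9345
b + m(z) = 9345 - 1/201 = 1878344/201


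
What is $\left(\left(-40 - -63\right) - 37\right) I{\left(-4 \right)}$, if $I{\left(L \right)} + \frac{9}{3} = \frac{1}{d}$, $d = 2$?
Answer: $35$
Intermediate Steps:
$I{\left(L \right)} = - \frac{5}{2}$ ($I{\left(L \right)} = -3 + \frac{1}{2} = - \frac{5}{2}$)
$\left(\left(-40 - -63\right) - 37\right) I{\left(-4 \right)} = \left(\left(-40 - -63\right) - 37\right) \left(- \frac{5}{2}\right) = \left(\left(-40 + 63\right) - 37\right) \left(- \frac{5}{2}\right) = \left(23 - 37\right) \left(- \frac{5}{2}\right) = \left(-14\right) \left(- \frac{5}{2}\right) = 35$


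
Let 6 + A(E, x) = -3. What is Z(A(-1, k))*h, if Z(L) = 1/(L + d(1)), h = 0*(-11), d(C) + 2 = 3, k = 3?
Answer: 0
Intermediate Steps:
A(E, x) = -9 (A(E, x) = -6 - 3 = -9)
d(C) = 1 (d(C) = -2 + 3 = 1)
h = 0
Z(L) = 1/(1 + L) (Z(L) = 1/(L + 1) = 1/(1 + L))
Z(A(-1, k))*h = 0/(1 - 9) = 0/(-8) = -⅛*0 = 0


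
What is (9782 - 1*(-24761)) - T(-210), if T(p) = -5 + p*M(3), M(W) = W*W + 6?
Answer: 37698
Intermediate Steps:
M(W) = 6 + W**2 (M(W) = W**2 + 6 = 6 + W**2)
T(p) = -5 + 15*p (T(p) = -5 + p*(6 + 3**2) = -5 + p*(6 + 9) = -5 + p*15 = -5 + 15*p)
(9782 - 1*(-24761)) - T(-210) = (9782 - 1*(-24761)) - (-5 + 15*(-210)) = (9782 + 24761) - (-5 - 3150) = 34543 - 1*(-3155) = 34543 + 3155 = 37698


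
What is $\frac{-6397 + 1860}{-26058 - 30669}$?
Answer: $\frac{4537}{56727} \approx 0.07998$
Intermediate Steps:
$\frac{-6397 + 1860}{-26058 - 30669} = - \frac{4537}{-56727} = \left(-4537\right) \left(- \frac{1}{56727}\right) = \frac{4537}{56727}$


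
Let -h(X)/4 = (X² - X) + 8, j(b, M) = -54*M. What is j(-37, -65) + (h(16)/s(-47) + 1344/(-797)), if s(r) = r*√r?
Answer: 2796126/797 - 992*I*√47/2209 ≈ 3508.3 - 3.0787*I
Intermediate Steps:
s(r) = r^(3/2)
h(X) = -32 - 4*X² + 4*X (h(X) = -4*((X² - X) + 8) = -4*(8 + X² - X) = -32 - 4*X² + 4*X)
j(-37, -65) + (h(16)/s(-47) + 1344/(-797)) = -54*(-65) + ((-32 - 4*16² + 4*16)/((-47)^(3/2)) + 1344/(-797)) = 3510 + ((-32 - 4*256 + 64)/((-47*I*√47)) + 1344*(-1/797)) = 3510 + ((-32 - 1024 + 64)*(I*√47/2209) - 1344/797) = 3510 + (-992*I*√47/2209 - 1344/797) = 3510 + (-1344/797 - 992*I*√47/2209) = 2796126/797 - 992*I*√47/2209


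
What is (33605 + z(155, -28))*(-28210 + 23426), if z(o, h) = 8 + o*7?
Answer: -165995232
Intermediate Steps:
z(o, h) = 8 + 7*o
(33605 + z(155, -28))*(-28210 + 23426) = (33605 + (8 + 7*155))*(-28210 + 23426) = (33605 + (8 + 1085))*(-4784) = (33605 + 1093)*(-4784) = 34698*(-4784) = -165995232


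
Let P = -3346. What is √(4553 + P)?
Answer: √1207 ≈ 34.742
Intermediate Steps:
√(4553 + P) = √(4553 - 3346) = √1207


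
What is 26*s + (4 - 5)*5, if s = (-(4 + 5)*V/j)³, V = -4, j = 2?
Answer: 151627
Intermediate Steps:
s = 5832 (s = (-(4 + 5)*(-4)/2)³ = (-9*(-4)/2)³ = (-(-36)/2)³ = (-1*(-18))³ = 18³ = 5832)
26*s + (4 - 5)*5 = 26*5832 + (4 - 5)*5 = 151632 - 1*5 = 151632 - 5 = 151627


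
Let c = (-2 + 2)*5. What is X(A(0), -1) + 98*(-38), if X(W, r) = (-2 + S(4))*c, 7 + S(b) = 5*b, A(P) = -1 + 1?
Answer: -3724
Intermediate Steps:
A(P) = 0
S(b) = -7 + 5*b
c = 0 (c = 0*5 = 0)
X(W, r) = 0 (X(W, r) = (-2 + (-7 + 5*4))*0 = (-2 + (-7 + 20))*0 = (-2 + 13)*0 = 11*0 = 0)
X(A(0), -1) + 98*(-38) = 0 + 98*(-38) = 0 - 3724 = -3724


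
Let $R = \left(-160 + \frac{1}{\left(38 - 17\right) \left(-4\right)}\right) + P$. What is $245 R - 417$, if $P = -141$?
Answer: $- \frac{889979}{12} \approx -74165.0$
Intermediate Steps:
$R = - \frac{25285}{84}$ ($R = \left(-160 + \frac{1}{\left(38 - 17\right) \left(-4\right)}\right) - 141 = \left(-160 + \frac{1}{21} \left(- \frac{1}{4}\right)\right) - 141 = \left(-160 - \frac{1}{84}\right) - 141 = - \frac{13441}{84} - 141 = - \frac{25285}{84} \approx -301.01$)
$245 R - 417 = 245 \left(- \frac{25285}{84}\right) - 417 = - \frac{884975}{12} - 417 = - \frac{889979}{12}$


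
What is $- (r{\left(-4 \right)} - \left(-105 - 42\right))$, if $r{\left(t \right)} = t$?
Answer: $-143$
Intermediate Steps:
$- (r{\left(-4 \right)} - \left(-105 - 42\right)) = - (-4 - \left(-105 - 42\right)) = - (-4 - -147) = - (-4 + 147) = \left(-1\right) 143 = -143$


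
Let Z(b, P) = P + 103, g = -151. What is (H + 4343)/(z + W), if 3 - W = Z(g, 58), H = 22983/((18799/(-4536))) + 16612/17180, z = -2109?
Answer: 97018266898/183041445235 ≈ 0.53003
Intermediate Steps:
Z(b, P) = 103 + P
H = -447679491713/80741705 (H = 22983/((18799*(-1/4536))) + 16612*(1/17180) = 22983/(-18799/4536) + 4153/4295 = 22983*(-4536/18799) + 4153/4295 = -104250888/18799 + 4153/4295 = -447679491713/80741705 ≈ -5544.6)
W = -158 (W = 3 - (103 + 58) = 3 - 1*161 = 3 - 161 = -158)
(H + 4343)/(z + W) = (-447679491713/80741705 + 4343)/(-2109 - 158) = -97018266898/80741705/(-2267) = -97018266898/80741705*(-1/2267) = 97018266898/183041445235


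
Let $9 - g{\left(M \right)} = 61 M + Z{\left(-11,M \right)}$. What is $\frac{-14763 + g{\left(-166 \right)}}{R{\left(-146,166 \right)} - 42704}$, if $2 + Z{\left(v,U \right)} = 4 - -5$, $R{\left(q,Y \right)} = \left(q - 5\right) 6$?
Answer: $\frac{927}{8722} \approx 0.10628$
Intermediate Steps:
$R{\left(q,Y \right)} = -30 + 6 q$ ($R{\left(q,Y \right)} = \left(-5 + q\right) 6 = -30 + 6 q$)
$Z{\left(v,U \right)} = 7$ ($Z{\left(v,U \right)} = -2 + \left(4 - -5\right) = -2 + \left(4 + 5\right) = -2 + 9 = 7$)
$g{\left(M \right)} = 2 - 61 M$ ($g{\left(M \right)} = 9 - \left(61 M + 7\right) = 9 - \left(7 + 61 M\right) = 2 - 61 M$)
$\frac{-14763 + g{\left(-166 \right)}}{R{\left(-146,166 \right)} - 42704} = \frac{-14763 + \left(2 - -10126\right)}{\left(-30 + 6 \left(-146\right)\right) - 42704} = \frac{-14763 + \left(2 + 10126\right)}{\left(-30 - 876\right) - 42704} = \frac{-14763 + 10128}{-906 - 42704} = - \frac{4635}{-43610} = \left(-4635\right) \left(- \frac{1}{43610}\right) = \frac{927}{8722}$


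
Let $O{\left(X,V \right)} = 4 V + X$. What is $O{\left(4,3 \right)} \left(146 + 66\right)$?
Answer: $3392$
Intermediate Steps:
$O{\left(X,V \right)} = X + 4 V$
$O{\left(4,3 \right)} \left(146 + 66\right) = \left(4 + 4 \cdot 3\right) \left(146 + 66\right) = \left(4 + 12\right) 212 = 16 \cdot 212 = 3392$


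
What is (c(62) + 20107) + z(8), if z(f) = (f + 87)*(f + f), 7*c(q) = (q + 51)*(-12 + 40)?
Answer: 22079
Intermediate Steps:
c(q) = 204 + 4*q (c(q) = ((q + 51)*(-12 + 40))/7 = ((51 + q)*28)/7 = (1428 + 28*q)/7 = 204 + 4*q)
z(f) = 2*f*(87 + f) (z(f) = (87 + f)*(2*f) = 2*f*(87 + f))
(c(62) + 20107) + z(8) = ((204 + 4*62) + 20107) + 2*8*(87 + 8) = ((204 + 248) + 20107) + 2*8*95 = (452 + 20107) + 1520 = 20559 + 1520 = 22079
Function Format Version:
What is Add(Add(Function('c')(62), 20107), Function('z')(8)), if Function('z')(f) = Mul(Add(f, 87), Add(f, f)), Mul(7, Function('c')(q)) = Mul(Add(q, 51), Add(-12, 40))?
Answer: 22079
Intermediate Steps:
Function('c')(q) = Add(204, Mul(4, q)) (Function('c')(q) = Mul(Rational(1, 7), Mul(Add(q, 51), Add(-12, 40))) = Mul(Rational(1, 7), Mul(Add(51, q), 28)) = Mul(Rational(1, 7), Add(1428, Mul(28, q))) = Add(204, Mul(4, q)))
Function('z')(f) = Mul(2, f, Add(87, f)) (Function('z')(f) = Mul(Add(87, f), Mul(2, f)) = Mul(2, f, Add(87, f)))
Add(Add(Function('c')(62), 20107), Function('z')(8)) = Add(Add(Add(204, Mul(4, 62)), 20107), Mul(2, 8, Add(87, 8))) = Add(Add(Add(204, 248), 20107), Mul(2, 8, 95)) = Add(Add(452, 20107), 1520) = Add(20559, 1520) = 22079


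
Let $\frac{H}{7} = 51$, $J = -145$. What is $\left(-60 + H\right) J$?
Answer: $-43065$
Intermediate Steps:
$H = 357$ ($H = 7 \cdot 51 = 357$)
$\left(-60 + H\right) J = \left(-60 + 357\right) \left(-145\right) = 297 \left(-145\right) = -43065$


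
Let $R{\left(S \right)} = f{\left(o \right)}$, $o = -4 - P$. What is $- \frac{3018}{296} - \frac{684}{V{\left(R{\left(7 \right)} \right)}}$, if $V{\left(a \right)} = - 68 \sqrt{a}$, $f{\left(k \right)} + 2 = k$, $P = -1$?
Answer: $- \frac{1509}{148} - \frac{171 i \sqrt{5}}{85} \approx -10.196 - 4.4984 i$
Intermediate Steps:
$o = -3$ ($o = -4 - -1 = -4 + 1 = -3$)
$f{\left(k \right)} = -2 + k$
$R{\left(S \right)} = -5$ ($R{\left(S \right)} = -2 - 3 = -5$)
$- \frac{3018}{296} - \frac{684}{V{\left(R{\left(7 \right)} \right)}} = - \frac{3018}{296} - \frac{684}{\left(-68\right) \sqrt{-5}} = \left(-3018\right) \frac{1}{296} - \frac{684}{\left(-68\right) i \sqrt{5}} = - \frac{1509}{148} - \frac{684}{\left(-68\right) i \sqrt{5}} = - \frac{1509}{148} - 684 \frac{i \sqrt{5}}{340} = - \frac{1509}{148} - \frac{171 i \sqrt{5}}{85}$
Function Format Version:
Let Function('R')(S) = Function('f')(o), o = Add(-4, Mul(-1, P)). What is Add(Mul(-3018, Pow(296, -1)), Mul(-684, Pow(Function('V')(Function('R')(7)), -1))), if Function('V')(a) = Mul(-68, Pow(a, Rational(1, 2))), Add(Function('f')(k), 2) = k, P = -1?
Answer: Add(Rational(-1509, 148), Mul(Rational(-171, 85), I, Pow(5, Rational(1, 2)))) ≈ Add(-10.196, Mul(-4.4984, I))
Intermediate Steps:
o = -3 (o = Add(-4, Mul(-1, -1)) = Add(-4, 1) = -3)
Function('f')(k) = Add(-2, k)
Function('R')(S) = -5 (Function('R')(S) = Add(-2, -3) = -5)
Add(Mul(-3018, Pow(296, -1)), Mul(-684, Pow(Function('V')(Function('R')(7)), -1))) = Add(Mul(-3018, Pow(296, -1)), Mul(-684, Pow(Mul(-68, Pow(-5, Rational(1, 2))), -1))) = Add(Mul(-3018, Rational(1, 296)), Mul(-684, Pow(Mul(-68, Mul(I, Pow(5, Rational(1, 2)))), -1))) = Add(Rational(-1509, 148), Mul(-684, Pow(Mul(-68, I, Pow(5, Rational(1, 2))), -1))) = Add(Rational(-1509, 148), Mul(-684, Mul(Rational(1, 340), I, Pow(5, Rational(1, 2))))) = Add(Rational(-1509, 148), Mul(Rational(-171, 85), I, Pow(5, Rational(1, 2))))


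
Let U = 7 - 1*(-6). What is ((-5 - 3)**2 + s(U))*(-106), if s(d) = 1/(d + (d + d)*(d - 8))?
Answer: -970218/143 ≈ -6784.7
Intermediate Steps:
U = 13 (U = 7 + 6 = 13)
s(d) = 1/(d + 2*d*(-8 + d)) (s(d) = 1/(d + (2*d)*(-8 + d)) = 1/(d + 2*d*(-8 + d)))
((-5 - 3)**2 + s(U))*(-106) = ((-5 - 3)**2 + 1/(13*(-15 + 2*13)))*(-106) = ((-8)**2 + 1/(13*(-15 + 26)))*(-106) = (64 + (1/13)/11)*(-106) = (64 + (1/13)*(1/11))*(-106) = (64 + 1/143)*(-106) = (9153/143)*(-106) = -970218/143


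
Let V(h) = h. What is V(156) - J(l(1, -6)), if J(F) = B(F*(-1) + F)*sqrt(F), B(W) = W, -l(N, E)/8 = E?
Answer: 156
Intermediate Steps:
l(N, E) = -8*E
J(F) = 0 (J(F) = (F*(-1) + F)*sqrt(F) = (-F + F)*sqrt(F) = 0*sqrt(F) = 0)
V(156) - J(l(1, -6)) = 156 - 1*0 = 156 + 0 = 156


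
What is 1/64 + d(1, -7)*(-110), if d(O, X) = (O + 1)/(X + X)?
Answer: 7047/448 ≈ 15.730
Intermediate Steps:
d(O, X) = (1 + O)/(2*X) (d(O, X) = (1 + O)/((2*X)) = (1 + O)*(1/(2*X)) = (1 + O)/(2*X))
1/64 + d(1, -7)*(-110) = 1/64 + ((½)*(1 + 1)/(-7))*(-110) = 1/64 + ((½)*(-⅐)*2)*(-110) = 1/64 - ⅐*(-110) = 1/64 + 110/7 = 7047/448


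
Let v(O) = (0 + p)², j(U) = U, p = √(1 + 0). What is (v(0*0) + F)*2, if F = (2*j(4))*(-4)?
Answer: -62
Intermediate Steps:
p = 1 (p = √1 = 1)
v(O) = 1 (v(O) = (0 + 1)² = 1² = 1)
F = -32 (F = (2*4)*(-4) = 8*(-4) = -32)
(v(0*0) + F)*2 = (1 - 32)*2 = -31*2 = -62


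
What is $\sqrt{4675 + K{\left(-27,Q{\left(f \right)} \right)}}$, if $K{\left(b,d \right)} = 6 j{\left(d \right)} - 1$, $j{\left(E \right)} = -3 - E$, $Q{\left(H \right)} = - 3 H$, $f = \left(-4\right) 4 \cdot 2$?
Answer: $4 \sqrt{255} \approx 63.875$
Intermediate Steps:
$f = -32$ ($f = \left(-16\right) 2 = -32$)
$K{\left(b,d \right)} = -19 - 6 d$ ($K{\left(b,d \right)} = 6 \left(-3 - d\right) - 1 = \left(-18 - 6 d\right) - 1 = -19 - 6 d$)
$\sqrt{4675 + K{\left(-27,Q{\left(f \right)} \right)}} = \sqrt{4675 - \left(19 + 6 \left(\left(-3\right) \left(-32\right)\right)\right)} = \sqrt{4675 - 595} = \sqrt{4080} = 4 \sqrt{255}$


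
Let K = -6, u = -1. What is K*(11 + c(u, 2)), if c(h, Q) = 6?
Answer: -102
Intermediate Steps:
K*(11 + c(u, 2)) = -6*(11 + 6) = -6*17 = -102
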